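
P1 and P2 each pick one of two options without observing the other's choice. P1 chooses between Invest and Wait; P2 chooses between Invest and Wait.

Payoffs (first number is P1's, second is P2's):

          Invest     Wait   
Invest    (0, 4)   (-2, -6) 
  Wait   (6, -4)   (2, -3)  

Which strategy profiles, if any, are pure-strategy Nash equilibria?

(Wait, Wait)

(Invest, Invest): P1 prefers Wait (6 > 0) — not an equilibrium.
(Invest, Wait): P1 prefers Wait (2 > -2); P2 prefers Invest (4 > -6) — not an equilibrium.
(Wait, Invest): P2 prefers Wait (-3 > -4) — not an equilibrium.
(Wait, Wait): P1 gets 2 ≥ -2 from Invest, and P2 gets -3 ≥ -4 from Invest — Nash equilibrium.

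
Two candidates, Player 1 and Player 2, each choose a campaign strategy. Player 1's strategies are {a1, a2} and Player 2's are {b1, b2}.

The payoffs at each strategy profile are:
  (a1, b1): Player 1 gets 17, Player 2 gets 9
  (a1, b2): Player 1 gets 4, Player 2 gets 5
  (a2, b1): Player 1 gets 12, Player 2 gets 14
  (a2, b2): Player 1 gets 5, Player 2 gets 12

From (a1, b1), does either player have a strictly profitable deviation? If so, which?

Player 1 at (a1, b1) earns 17; deviating to a2 yields 12 — not better.
Player 2 earns 9; deviating to b2 yields 5 — not better.
Neither player can strictly improve; the profile is a Nash equilibrium.

Neither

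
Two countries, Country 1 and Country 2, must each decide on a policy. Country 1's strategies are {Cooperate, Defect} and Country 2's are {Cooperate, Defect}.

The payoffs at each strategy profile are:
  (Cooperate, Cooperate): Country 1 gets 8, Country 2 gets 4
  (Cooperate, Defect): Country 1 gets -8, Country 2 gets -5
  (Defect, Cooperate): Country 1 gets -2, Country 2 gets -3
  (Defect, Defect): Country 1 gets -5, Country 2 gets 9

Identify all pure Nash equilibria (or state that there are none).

(Cooperate, Cooperate): Country 1 gets 8 ≥ -2 from Defect, and Country 2 gets 4 ≥ -5 from Defect — Nash equilibrium.
(Cooperate, Defect): Country 1 prefers Defect (-5 > -8); Country 2 prefers Cooperate (4 > -5) — not an equilibrium.
(Defect, Cooperate): Country 1 prefers Cooperate (8 > -2); Country 2 prefers Defect (9 > -3) — not an equilibrium.
(Defect, Defect): Country 1 gets -5 ≥ -8 from Cooperate, and Country 2 gets 9 ≥ -3 from Cooperate — Nash equilibrium.

(Cooperate, Cooperate) and (Defect, Defect)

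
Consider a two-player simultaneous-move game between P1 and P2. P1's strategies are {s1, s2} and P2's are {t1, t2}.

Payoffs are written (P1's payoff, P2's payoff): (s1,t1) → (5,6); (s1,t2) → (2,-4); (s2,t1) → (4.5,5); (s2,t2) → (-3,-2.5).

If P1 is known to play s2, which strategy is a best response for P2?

Against s2, P2 earns 5 from t1 and -2.5 from t2.
So t1 is the best response.

t1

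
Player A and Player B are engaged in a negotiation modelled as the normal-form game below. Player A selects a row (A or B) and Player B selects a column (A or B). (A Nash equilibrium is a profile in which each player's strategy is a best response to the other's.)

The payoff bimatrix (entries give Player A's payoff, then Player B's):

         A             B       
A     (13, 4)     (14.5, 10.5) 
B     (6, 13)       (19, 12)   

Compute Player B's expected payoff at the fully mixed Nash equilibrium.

First find p, the probability Player A plays A, from Player B's indifference between A and B: 4p + 13(1−p) = 10.5p + 12(1−p), giving p = 2/15.
Since Player B is indifferent in equilibrium, Player B's expected payoff equals the payoff from either column against (2/15, 13/15). Using A: 4(2/15) + 13(13/15) = 59/5.

59/5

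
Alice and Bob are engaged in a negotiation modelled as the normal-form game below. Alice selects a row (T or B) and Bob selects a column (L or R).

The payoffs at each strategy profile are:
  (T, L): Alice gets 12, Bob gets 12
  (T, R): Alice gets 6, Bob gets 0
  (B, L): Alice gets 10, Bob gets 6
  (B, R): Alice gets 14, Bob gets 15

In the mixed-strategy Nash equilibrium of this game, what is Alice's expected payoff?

54/5

First find q, the probability Bob plays L, from Alice's indifference between T and B: 12q + 6(1−q) = 10q + 14(1−q), giving q = 4/5.
Since Alice is indifferent in equilibrium, Alice's expected payoff equals the payoff from either row against (4/5, 1/5). Using T: 12(4/5) + 6(1/5) = 54/5.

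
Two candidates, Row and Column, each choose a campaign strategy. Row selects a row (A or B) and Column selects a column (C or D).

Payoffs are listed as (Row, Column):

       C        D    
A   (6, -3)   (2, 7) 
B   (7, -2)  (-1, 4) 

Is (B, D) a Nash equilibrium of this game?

No

At (B, D), Row earns -1; switching to A would give 2, so Row would deviate.
Column earns 4; switching to C would give -2, so Column has no profitable deviation.
Since at least one player can profitably deviate, this is not a Nash equilibrium.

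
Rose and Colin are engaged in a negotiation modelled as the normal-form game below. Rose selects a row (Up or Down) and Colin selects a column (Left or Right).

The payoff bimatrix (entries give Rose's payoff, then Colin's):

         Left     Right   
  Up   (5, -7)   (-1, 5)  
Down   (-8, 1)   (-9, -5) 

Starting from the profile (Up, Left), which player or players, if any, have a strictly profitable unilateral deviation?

Rose at (Up, Left) earns 5; deviating to Down yields -8 — not better.
Colin earns -7; deviating to Right yields 5 — a strict improvement.
Only Colin has a strictly profitable deviation.

Colin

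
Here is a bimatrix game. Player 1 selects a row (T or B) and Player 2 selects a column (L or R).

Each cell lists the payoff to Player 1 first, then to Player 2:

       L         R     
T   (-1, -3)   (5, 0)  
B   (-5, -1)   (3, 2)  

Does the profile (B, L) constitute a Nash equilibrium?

No

At (B, L), Player 1 earns -5; switching to T would give -1, so Player 1 would deviate.
Player 2 earns -1; switching to R would give 2, so Player 2 would deviate.
Since at least one player can profitably deviate, this is not a Nash equilibrium.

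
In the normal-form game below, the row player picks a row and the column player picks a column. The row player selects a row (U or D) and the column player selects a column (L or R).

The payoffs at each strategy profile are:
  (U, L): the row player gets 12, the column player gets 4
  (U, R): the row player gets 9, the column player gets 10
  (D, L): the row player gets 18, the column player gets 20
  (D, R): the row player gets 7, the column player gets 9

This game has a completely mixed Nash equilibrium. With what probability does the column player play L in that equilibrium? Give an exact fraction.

1/4

Let q be the probability that the column player plays L. In a completely mixed equilibrium, the row player must be indifferent between U and D.
The row player's expected payoff from U is 12q + 9(1−q); from D it is 18q + 7(1−q).
Setting these equal: 3q + 9 = 11q + 7, so q = 1/4.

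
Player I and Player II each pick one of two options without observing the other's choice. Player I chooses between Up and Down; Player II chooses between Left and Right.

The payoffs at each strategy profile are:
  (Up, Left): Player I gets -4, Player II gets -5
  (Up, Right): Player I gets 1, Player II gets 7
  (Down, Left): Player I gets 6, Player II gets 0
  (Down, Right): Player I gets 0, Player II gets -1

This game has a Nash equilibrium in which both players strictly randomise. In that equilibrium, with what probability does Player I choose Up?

Let x be the probability that Player I plays Up. In a completely mixed equilibrium, Player II must be indifferent between Left and Right.
Player II's expected payoff from Left is −5x; from Right it is 7x − (1−x).
Setting these equal: −5x = 8x − 1, so x = 1/13.

1/13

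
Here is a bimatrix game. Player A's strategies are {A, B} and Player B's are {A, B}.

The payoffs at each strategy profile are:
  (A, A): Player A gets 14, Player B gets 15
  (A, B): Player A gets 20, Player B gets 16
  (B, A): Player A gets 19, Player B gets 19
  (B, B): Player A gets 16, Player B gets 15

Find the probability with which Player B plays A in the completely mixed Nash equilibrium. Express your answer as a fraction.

Let y be the probability that Player B plays A. In a completely mixed equilibrium, Player A must be indifferent between A and B.
Player A's expected payoff from A is 14y + 20(1−y); from B it is 19y + 16(1−y).
Setting these equal: −6y + 20 = 3y + 16, so y = 4/9.

4/9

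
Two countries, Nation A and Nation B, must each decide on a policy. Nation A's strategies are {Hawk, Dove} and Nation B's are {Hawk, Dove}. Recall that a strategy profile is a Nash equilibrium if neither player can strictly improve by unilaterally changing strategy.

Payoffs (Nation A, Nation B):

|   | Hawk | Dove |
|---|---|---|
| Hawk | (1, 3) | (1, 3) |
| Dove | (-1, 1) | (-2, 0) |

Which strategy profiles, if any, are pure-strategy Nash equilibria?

(Hawk, Hawk): Nation A gets 1 ≥ -1 from Dove, and Nation B gets 3 ≥ 3 from Dove — Nash equilibrium.
(Hawk, Dove): Nation A gets 1 ≥ -2 from Dove, and Nation B gets 3 ≥ 3 from Hawk — Nash equilibrium.
(Dove, Hawk): Nation A prefers Hawk (1 > -1) — not an equilibrium.
(Dove, Dove): Nation A prefers Hawk (1 > -2); Nation B prefers Hawk (1 > 0) — not an equilibrium.

(Hawk, Hawk) and (Hawk, Dove)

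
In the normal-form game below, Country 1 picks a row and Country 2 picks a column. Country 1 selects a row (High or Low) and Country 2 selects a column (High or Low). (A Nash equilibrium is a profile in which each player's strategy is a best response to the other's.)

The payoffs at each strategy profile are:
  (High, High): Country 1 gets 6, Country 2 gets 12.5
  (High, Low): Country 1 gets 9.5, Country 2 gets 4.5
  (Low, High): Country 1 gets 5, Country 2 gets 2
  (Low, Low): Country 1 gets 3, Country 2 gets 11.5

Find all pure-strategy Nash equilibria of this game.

(High, High)

(High, High): Country 1 gets 6 ≥ 5 from Low, and Country 2 gets 12.5 ≥ 4.5 from Low — Nash equilibrium.
(High, Low): Country 2 prefers High (12.5 > 4.5) — not an equilibrium.
(Low, High): Country 1 prefers High (6 > 5); Country 2 prefers Low (11.5 > 2) — not an equilibrium.
(Low, Low): Country 1 prefers High (9.5 > 3) — not an equilibrium.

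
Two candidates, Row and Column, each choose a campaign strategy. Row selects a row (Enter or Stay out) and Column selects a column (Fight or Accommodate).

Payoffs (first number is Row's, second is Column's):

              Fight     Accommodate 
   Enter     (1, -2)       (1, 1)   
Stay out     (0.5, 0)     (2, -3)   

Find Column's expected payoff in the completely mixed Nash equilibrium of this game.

First find p, the probability Row plays Enter, from Column's indifference between Fight and Accommodate: −2p = p − 3(1−p), giving p = 1/2.
Since Column is indifferent in equilibrium, Column's expected payoff equals the payoff from either column against (1/2, 1/2). Using Fight: −2(1/2) = -1.

-1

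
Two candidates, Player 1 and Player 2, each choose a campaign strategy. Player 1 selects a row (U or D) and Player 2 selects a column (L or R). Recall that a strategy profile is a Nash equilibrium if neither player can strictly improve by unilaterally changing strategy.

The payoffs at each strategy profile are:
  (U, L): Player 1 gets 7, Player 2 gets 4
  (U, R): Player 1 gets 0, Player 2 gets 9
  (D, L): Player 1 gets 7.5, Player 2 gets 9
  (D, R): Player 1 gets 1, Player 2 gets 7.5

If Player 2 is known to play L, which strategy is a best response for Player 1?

Against L, Player 1 earns 7 from U and 7.5 from D.
So D is the best response.

D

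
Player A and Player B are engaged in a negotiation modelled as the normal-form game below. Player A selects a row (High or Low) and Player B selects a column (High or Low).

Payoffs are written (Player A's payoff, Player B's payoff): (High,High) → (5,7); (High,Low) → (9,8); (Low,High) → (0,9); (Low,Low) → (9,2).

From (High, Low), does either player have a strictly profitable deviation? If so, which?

Neither

Player A at (High, Low) earns 9; deviating to Low yields 9 — not better.
Player B earns 8; deviating to High yields 7 — not better.
Neither player can strictly improve; the profile is a Nash equilibrium.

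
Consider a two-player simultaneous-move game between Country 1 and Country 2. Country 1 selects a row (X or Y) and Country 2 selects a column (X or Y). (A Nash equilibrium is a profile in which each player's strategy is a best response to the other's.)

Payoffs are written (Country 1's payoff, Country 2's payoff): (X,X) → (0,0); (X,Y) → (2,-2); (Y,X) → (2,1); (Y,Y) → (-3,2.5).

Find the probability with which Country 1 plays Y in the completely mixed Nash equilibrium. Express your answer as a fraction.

4/7

Let x be the probability that Country 1 plays X. In a completely mixed equilibrium, Country 2 must be indifferent between X and Y.
Country 2's expected payoff from X is (1−x); from Y it is −2x + 2.5(1−x).
Setting these equal: −x + 1 = −4.5x + 2.5, so x = 3/7.
Therefore Country 1 plays Y with probability 1 − 3/7 = 4/7.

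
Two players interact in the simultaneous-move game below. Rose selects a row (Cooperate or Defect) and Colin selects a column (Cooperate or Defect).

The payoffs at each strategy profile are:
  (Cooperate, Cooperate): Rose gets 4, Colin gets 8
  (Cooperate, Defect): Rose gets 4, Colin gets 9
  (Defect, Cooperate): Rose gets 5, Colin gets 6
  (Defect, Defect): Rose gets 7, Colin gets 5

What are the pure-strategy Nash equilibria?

(Defect, Cooperate)

(Cooperate, Cooperate): Rose prefers Defect (5 > 4); Colin prefers Defect (9 > 8) — not an equilibrium.
(Cooperate, Defect): Rose prefers Defect (7 > 4) — not an equilibrium.
(Defect, Cooperate): Rose gets 5 ≥ 4 from Cooperate, and Colin gets 6 ≥ 5 from Defect — Nash equilibrium.
(Defect, Defect): Colin prefers Cooperate (6 > 5) — not an equilibrium.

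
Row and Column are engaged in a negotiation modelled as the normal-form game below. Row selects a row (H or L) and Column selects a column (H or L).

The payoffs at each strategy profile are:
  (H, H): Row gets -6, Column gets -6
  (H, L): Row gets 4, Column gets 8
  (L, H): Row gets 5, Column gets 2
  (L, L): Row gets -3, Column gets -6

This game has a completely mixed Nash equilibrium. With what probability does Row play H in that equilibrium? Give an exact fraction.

Let x be the probability that Row plays H. In a completely mixed equilibrium, Column must be indifferent between H and L.
Column's expected payoff from H is −6x + 2(1−x); from L it is 8x − 6(1−x).
Setting these equal: −8x + 2 = 14x − 6, so x = 4/11.

4/11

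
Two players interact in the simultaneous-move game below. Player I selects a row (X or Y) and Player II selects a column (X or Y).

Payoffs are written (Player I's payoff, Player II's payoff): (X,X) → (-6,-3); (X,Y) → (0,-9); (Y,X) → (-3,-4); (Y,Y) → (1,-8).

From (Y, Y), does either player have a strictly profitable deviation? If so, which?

Player II

Player I at (Y, Y) earns 1; deviating to X yields 0 — not better.
Player II earns -8; deviating to X yields -4 — a strict improvement.
Only Player II has a strictly profitable deviation.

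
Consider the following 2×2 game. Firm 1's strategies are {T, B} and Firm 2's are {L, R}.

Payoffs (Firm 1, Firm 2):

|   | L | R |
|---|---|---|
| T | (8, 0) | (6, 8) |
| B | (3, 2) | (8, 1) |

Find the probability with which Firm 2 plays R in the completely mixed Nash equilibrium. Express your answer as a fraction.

Let c be the probability that Firm 2 plays L. In a completely mixed equilibrium, Firm 1 must be indifferent between T and B.
Firm 1's expected payoff from T is 8c + 6(1−c); from B it is 3c + 8(1−c).
Setting these equal: 2c + 6 = −5c + 8, so c = 2/7.
Therefore Firm 2 plays R with probability 1 − 2/7 = 5/7.

5/7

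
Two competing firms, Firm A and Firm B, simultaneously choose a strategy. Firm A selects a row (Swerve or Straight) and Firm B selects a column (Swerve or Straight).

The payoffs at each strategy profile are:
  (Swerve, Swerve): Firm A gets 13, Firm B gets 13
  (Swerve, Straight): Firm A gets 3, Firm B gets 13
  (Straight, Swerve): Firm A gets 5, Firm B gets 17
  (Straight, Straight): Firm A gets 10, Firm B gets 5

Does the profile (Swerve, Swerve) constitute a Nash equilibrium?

At (Swerve, Swerve), Firm A earns 13; switching to Straight would give 5, so Firm A has no profitable deviation.
Firm B earns 13; switching to Straight would give 13, so Firm B has no profitable deviation.
Neither player can gain by a unilateral deviation, so this profile is a Nash equilibrium.

Yes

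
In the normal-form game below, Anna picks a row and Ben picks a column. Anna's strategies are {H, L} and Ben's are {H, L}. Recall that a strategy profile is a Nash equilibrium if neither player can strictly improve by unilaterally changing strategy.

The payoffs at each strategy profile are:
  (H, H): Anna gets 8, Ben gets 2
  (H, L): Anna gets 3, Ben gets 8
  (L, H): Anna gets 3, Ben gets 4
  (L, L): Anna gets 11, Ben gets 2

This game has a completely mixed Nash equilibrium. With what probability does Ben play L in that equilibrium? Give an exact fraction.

5/13

Let q be the probability that Ben plays H. In a completely mixed equilibrium, Anna must be indifferent between H and L.
Anna's expected payoff from H is 8q + 3(1−q); from L it is 3q + 11(1−q).
Setting these equal: 5q + 3 = −8q + 11, so q = 8/13.
Therefore Ben plays L with probability 1 − 8/13 = 5/13.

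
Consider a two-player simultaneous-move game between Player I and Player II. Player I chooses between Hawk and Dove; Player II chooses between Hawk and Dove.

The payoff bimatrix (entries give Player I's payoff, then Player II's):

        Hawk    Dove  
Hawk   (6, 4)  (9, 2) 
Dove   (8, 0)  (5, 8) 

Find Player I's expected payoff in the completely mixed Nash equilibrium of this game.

7

First find y, the probability Player II plays Hawk, from Player I's indifference between Hawk and Dove: 6y + 9(1−y) = 8y + 5(1−y), giving y = 2/3.
Since Player I is indifferent in equilibrium, Player I's expected payoff equals the payoff from either row against (2/3, 1/3). Using Hawk: 6(2/3) + 9(1/3) = 7.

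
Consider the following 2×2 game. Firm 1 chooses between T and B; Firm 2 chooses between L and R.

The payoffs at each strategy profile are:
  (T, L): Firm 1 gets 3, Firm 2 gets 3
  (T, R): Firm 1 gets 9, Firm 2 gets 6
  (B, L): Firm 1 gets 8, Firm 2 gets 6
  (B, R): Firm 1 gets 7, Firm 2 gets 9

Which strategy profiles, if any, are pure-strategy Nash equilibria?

(T, L): Firm 1 prefers B (8 > 3); Firm 2 prefers R (6 > 3) — not an equilibrium.
(T, R): Firm 1 gets 9 ≥ 7 from B, and Firm 2 gets 6 ≥ 3 from L — Nash equilibrium.
(B, L): Firm 2 prefers R (9 > 6) — not an equilibrium.
(B, R): Firm 1 prefers T (9 > 7) — not an equilibrium.

(T, R)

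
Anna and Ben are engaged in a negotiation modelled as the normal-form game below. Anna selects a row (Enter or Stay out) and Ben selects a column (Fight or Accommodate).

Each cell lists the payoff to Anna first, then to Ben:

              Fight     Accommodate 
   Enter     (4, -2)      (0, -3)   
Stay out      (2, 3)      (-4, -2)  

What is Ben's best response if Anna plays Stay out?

Fight

Against Stay out, Ben earns 3 from Fight and -2 from Accommodate.
So Fight is the best response.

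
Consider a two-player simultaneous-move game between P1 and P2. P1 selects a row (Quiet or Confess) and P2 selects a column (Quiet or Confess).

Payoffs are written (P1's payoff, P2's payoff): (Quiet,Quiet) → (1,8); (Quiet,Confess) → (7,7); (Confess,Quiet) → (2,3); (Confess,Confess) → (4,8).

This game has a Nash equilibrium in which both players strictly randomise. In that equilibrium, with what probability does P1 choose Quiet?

Let r be the probability that P1 plays Quiet. In a completely mixed equilibrium, P2 must be indifferent between Quiet and Confess.
P2's expected payoff from Quiet is 8r + 3(1−r); from Confess it is 7r + 8(1−r).
Setting these equal: 5r + 3 = −r + 8, so r = 5/6.

5/6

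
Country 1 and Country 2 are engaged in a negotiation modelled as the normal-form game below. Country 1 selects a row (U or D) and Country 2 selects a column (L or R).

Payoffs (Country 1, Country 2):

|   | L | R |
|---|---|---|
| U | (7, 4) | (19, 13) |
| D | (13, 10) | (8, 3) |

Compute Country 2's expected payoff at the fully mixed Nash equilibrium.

First find p, the probability Country 1 plays U, from Country 2's indifference between L and R: 4p + 10(1−p) = 13p + 3(1−p), giving p = 7/16.
Since Country 2 is indifferent in equilibrium, Country 2's expected payoff equals the payoff from either column against (7/16, 9/16). Using L: 4(7/16) + 10(9/16) = 59/8.

59/8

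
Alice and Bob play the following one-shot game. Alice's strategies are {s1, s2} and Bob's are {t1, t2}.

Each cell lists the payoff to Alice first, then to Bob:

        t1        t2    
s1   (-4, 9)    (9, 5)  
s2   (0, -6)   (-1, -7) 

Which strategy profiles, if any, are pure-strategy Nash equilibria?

(s2, t1)

(s1, t1): Alice prefers s2 (0 > -4) — not an equilibrium.
(s1, t2): Bob prefers t1 (9 > 5) — not an equilibrium.
(s2, t1): Alice gets 0 ≥ -4 from s1, and Bob gets -6 ≥ -7 from t2 — Nash equilibrium.
(s2, t2): Alice prefers s1 (9 > -1); Bob prefers t1 (-6 > -7) — not an equilibrium.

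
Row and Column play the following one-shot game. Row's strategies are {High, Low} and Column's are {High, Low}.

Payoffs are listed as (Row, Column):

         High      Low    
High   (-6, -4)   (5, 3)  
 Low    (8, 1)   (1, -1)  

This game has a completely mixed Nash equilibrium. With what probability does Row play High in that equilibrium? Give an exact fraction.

Let r be the probability that Row plays High. In a completely mixed equilibrium, Column must be indifferent between High and Low.
Column's expected payoff from High is −4r + (1−r); from Low it is 3r − (1−r).
Setting these equal: −5r + 1 = 4r − 1, so r = 2/9.

2/9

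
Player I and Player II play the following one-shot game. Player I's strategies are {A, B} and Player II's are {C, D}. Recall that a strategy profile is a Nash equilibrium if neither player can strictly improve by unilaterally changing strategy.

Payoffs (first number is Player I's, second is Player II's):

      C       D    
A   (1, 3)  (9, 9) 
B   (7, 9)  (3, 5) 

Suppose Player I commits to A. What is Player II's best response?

D

Against A, Player II earns 3 from C and 9 from D.
So D is the best response.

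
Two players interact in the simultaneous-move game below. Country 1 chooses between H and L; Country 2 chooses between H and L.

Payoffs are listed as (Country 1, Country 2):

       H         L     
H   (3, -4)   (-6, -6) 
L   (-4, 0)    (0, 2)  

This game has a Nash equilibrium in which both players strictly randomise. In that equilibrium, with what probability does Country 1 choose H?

1/2

Let x be the probability that Country 1 plays H. In a completely mixed equilibrium, Country 2 must be indifferent between H and L.
Country 2's expected payoff from H is −4x; from L it is −6x + 2(1−x).
Setting these equal: −4x = −8x + 2, so x = 1/2.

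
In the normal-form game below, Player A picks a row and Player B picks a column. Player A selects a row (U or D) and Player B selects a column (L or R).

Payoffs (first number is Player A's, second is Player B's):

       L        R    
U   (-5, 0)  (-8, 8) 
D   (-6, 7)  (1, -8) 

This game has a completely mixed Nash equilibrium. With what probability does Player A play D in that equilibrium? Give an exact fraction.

8/23

Let r be the probability that Player A plays U. In a completely mixed equilibrium, Player B must be indifferent between L and R.
Player B's expected payoff from L is 7(1−r); from R it is 8r − 8(1−r).
Setting these equal: −7r + 7 = 16r − 8, so r = 15/23.
Therefore Player A plays D with probability 1 − 15/23 = 8/23.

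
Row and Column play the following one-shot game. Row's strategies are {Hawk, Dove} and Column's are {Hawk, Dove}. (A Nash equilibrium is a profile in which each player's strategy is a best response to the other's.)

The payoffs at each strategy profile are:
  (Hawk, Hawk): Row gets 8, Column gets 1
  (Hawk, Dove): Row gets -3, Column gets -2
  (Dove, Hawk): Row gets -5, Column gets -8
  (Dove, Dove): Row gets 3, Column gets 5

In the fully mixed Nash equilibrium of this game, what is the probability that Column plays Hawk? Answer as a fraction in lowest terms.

6/19

Let c be the probability that Column plays Hawk. In a completely mixed equilibrium, Row must be indifferent between Hawk and Dove.
Row's expected payoff from Hawk is 8c − 3(1−c); from Dove it is −5c + 3(1−c).
Setting these equal: 11c − 3 = −8c + 3, so c = 6/19.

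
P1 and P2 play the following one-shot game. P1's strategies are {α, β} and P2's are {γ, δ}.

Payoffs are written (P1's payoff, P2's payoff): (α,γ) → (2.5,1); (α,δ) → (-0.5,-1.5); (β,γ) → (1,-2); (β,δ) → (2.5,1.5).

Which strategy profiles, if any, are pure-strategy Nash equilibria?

(α, γ): P1 gets 2.5 ≥ 1 from β, and P2 gets 1 ≥ -1.5 from δ — Nash equilibrium.
(α, δ): P1 prefers β (2.5 > -0.5); P2 prefers γ (1 > -1.5) — not an equilibrium.
(β, γ): P1 prefers α (2.5 > 1); P2 prefers δ (1.5 > -2) — not an equilibrium.
(β, δ): P1 gets 2.5 ≥ -0.5 from α, and P2 gets 1.5 ≥ -2 from γ — Nash equilibrium.

(α, γ) and (β, δ)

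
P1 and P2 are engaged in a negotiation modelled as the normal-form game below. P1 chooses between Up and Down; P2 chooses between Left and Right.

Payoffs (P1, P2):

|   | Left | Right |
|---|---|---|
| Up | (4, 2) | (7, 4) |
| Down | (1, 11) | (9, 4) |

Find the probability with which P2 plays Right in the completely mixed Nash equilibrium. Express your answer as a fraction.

Let q be the probability that P2 plays Left. In a completely mixed equilibrium, P1 must be indifferent between Up and Down.
P1's expected payoff from Up is 4q + 7(1−q); from Down it is q + 9(1−q).
Setting these equal: −3q + 7 = −8q + 9, so q = 2/5.
Therefore P2 plays Right with probability 1 − 2/5 = 3/5.

3/5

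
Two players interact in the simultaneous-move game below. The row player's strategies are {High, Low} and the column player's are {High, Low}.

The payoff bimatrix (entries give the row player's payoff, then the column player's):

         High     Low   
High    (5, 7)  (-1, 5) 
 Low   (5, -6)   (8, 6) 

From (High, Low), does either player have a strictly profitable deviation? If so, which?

The row player at (High, Low) earns -1; deviating to Low yields 8 — a strict improvement.
The column player earns 5; deviating to High yields 7 — a strict improvement.
Both the row player and the column player have strictly profitable deviations.

Both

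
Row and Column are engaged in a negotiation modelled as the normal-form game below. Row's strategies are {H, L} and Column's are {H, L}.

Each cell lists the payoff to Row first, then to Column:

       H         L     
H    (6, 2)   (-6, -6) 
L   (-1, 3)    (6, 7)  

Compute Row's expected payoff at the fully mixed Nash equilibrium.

30/19

First find q, the probability Column plays H, from Row's indifference between H and L: 6q − 6(1−q) = −q + 6(1−q), giving q = 12/19.
Since Row is indifferent in equilibrium, Row's expected payoff equals the payoff from either row against (12/19, 7/19). Using H: 6(12/19) − 6(7/19) = 30/19.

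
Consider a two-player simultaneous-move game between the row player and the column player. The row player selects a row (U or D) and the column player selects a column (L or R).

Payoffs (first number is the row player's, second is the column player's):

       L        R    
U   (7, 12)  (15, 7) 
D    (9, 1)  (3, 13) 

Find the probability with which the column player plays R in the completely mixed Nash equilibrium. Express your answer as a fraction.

1/7

Let y be the probability that the column player plays L. In a completely mixed equilibrium, the row player must be indifferent between U and D.
The row player's expected payoff from U is 7y + 15(1−y); from D it is 9y + 3(1−y).
Setting these equal: −8y + 15 = 6y + 3, so y = 6/7.
Therefore the column player plays R with probability 1 − 6/7 = 1/7.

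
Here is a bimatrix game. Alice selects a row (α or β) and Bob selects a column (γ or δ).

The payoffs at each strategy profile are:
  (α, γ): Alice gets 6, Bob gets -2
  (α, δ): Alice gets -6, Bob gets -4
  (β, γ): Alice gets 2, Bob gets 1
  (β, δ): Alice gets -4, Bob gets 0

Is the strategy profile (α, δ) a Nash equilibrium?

At (α, δ), Alice earns -6; switching to β would give -4, so Alice would deviate.
Bob earns -4; switching to γ would give -2, so Bob would deviate.
Since at least one player can profitably deviate, this is not a Nash equilibrium.

No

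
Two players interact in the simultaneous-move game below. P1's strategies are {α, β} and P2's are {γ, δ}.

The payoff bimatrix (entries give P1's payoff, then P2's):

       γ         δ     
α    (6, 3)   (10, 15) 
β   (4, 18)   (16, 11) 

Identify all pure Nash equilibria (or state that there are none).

none

(α, γ): P2 prefers δ (15 > 3) — not an equilibrium.
(α, δ): P1 prefers β (16 > 10) — not an equilibrium.
(β, γ): P1 prefers α (6 > 4) — not an equilibrium.
(β, δ): P2 prefers γ (18 > 11) — not an equilibrium.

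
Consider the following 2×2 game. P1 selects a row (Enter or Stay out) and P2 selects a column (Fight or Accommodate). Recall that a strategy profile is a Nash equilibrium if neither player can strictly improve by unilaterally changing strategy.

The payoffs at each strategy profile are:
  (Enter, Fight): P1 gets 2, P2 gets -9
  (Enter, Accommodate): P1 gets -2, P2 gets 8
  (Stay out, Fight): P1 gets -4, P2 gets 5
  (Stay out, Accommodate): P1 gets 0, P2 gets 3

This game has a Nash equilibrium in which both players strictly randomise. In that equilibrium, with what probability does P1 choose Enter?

2/19

Let r be the probability that P1 plays Enter. In a completely mixed equilibrium, P2 must be indifferent between Fight and Accommodate.
P2's expected payoff from Fight is −9r + 5(1−r); from Accommodate it is 8r + 3(1−r).
Setting these equal: −14r + 5 = 5r + 3, so r = 2/19.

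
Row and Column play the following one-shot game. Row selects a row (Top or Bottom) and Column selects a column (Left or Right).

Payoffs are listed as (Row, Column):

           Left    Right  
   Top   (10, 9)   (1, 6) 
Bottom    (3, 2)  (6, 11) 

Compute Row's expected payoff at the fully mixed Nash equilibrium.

First find q, the probability Column plays Left, from Row's indifference between Top and Bottom: 10q + (1−q) = 3q + 6(1−q), giving q = 5/12.
Since Row is indifferent in equilibrium, Row's expected payoff equals the payoff from either row against (5/12, 7/12). Using Top: 10(5/12) + (7/12) = 19/4.

19/4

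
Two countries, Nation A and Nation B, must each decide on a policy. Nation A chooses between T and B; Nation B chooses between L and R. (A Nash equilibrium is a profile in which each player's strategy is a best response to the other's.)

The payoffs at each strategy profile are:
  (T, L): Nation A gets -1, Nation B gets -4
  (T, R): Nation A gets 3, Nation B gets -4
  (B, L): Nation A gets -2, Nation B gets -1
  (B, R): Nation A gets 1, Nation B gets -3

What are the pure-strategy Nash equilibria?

(T, L) and (T, R)

(T, L): Nation A gets -1 ≥ -2 from B, and Nation B gets -4 ≥ -4 from R — Nash equilibrium.
(T, R): Nation A gets 3 ≥ 1 from B, and Nation B gets -4 ≥ -4 from L — Nash equilibrium.
(B, L): Nation A prefers T (-1 > -2) — not an equilibrium.
(B, R): Nation A prefers T (3 > 1); Nation B prefers L (-1 > -3) — not an equilibrium.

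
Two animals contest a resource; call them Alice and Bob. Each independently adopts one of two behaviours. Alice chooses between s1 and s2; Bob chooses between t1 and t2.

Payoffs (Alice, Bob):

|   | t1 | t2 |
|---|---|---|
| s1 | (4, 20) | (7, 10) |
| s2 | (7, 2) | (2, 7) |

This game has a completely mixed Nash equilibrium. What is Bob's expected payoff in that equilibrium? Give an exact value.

First find p, the probability Alice plays s1, from Bob's indifference between t1 and t2: 20p + 2(1−p) = 10p + 7(1−p), giving p = 1/3.
Since Bob is indifferent in equilibrium, Bob's expected payoff equals the payoff from either column against (1/3, 2/3). Using t1: 20(1/3) + 2(2/3) = 8.

8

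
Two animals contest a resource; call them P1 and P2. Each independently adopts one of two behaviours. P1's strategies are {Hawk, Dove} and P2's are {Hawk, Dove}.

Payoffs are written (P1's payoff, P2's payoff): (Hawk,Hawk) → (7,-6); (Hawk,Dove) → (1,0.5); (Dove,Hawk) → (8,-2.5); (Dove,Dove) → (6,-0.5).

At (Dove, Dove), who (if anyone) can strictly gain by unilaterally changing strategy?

Neither

P1 at (Dove, Dove) earns 6; deviating to Hawk yields 1 — not better.
P2 earns -0.5; deviating to Hawk yields -2.5 — not better.
Neither player can strictly improve; the profile is a Nash equilibrium.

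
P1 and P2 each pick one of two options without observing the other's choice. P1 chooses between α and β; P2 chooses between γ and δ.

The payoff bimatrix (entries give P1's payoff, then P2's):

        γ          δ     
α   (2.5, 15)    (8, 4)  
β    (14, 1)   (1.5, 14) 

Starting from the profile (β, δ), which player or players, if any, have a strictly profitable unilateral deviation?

P1

P1 at (β, δ) earns 1.5; deviating to α yields 8 — a strict improvement.
P2 earns 14; deviating to γ yields 1 — not better.
Only P1 has a strictly profitable deviation.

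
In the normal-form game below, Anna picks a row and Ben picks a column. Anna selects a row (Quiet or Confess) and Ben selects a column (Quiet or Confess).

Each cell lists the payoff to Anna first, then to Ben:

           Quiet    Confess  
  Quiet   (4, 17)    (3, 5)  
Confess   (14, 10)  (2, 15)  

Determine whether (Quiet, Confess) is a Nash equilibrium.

At (Quiet, Confess), Anna earns 3; switching to Confess would give 2, so Anna has no profitable deviation.
Ben earns 5; switching to Quiet would give 17, so Ben would deviate.
Since at least one player can profitably deviate, this is not a Nash equilibrium.

No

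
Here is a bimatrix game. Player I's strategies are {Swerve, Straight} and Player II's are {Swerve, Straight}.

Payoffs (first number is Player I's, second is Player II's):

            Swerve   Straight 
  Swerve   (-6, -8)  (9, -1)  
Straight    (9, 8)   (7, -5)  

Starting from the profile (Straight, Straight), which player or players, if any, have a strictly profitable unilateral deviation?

Player I at (Straight, Straight) earns 7; deviating to Swerve yields 9 — a strict improvement.
Player II earns -5; deviating to Swerve yields 8 — a strict improvement.
Both Player I and Player II have strictly profitable deviations.

Both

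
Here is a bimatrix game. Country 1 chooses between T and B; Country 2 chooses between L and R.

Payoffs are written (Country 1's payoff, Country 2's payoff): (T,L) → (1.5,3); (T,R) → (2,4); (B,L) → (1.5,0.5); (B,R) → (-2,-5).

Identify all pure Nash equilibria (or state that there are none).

(T, R) and (B, L)

(T, L): Country 2 prefers R (4 > 3) — not an equilibrium.
(T, R): Country 1 gets 2 ≥ -2 from B, and Country 2 gets 4 ≥ 3 from L — Nash equilibrium.
(B, L): Country 1 gets 1.5 ≥ 1.5 from T, and Country 2 gets 0.5 ≥ -5 from R — Nash equilibrium.
(B, R): Country 1 prefers T (2 > -2); Country 2 prefers L (0.5 > -5) — not an equilibrium.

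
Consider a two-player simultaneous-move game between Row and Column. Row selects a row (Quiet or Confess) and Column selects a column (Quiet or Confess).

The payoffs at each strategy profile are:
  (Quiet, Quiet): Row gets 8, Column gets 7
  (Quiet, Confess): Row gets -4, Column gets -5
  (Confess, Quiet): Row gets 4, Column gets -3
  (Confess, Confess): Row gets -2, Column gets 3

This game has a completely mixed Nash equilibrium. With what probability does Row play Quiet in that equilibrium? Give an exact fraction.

1/3

Let p be the probability that Row plays Quiet. In a completely mixed equilibrium, Column must be indifferent between Quiet and Confess.
Column's expected payoff from Quiet is 7p − 3(1−p); from Confess it is −5p + 3(1−p).
Setting these equal: 10p − 3 = −8p + 3, so p = 1/3.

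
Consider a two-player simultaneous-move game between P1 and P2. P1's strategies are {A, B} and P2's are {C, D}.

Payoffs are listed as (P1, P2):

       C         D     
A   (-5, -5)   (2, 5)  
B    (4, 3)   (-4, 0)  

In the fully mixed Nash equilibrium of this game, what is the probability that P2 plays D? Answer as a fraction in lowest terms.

3/5

Let c be the probability that P2 plays C. In a completely mixed equilibrium, P1 must be indifferent between A and B.
P1's expected payoff from A is −5c + 2(1−c); from B it is 4c − 4(1−c).
Setting these equal: −7c + 2 = 8c − 4, so c = 2/5.
Therefore P2 plays D with probability 1 − 2/5 = 3/5.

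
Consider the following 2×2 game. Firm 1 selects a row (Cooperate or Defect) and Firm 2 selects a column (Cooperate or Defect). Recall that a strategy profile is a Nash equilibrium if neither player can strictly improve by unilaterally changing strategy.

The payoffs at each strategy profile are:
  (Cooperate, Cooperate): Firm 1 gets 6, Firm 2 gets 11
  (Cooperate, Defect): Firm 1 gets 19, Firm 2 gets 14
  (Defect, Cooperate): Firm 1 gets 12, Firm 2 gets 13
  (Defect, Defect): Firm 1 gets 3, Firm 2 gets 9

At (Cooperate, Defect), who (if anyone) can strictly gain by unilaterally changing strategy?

Neither

Firm 1 at (Cooperate, Defect) earns 19; deviating to Defect yields 3 — not better.
Firm 2 earns 14; deviating to Cooperate yields 11 — not better.
Neither player can strictly improve; the profile is a Nash equilibrium.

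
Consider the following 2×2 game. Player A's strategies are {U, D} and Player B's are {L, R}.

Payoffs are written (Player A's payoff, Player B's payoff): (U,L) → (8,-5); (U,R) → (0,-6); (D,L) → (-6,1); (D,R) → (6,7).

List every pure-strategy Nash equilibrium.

(U, L): Player A gets 8 ≥ -6 from D, and Player B gets -5 ≥ -6 from R — Nash equilibrium.
(U, R): Player A prefers D (6 > 0); Player B prefers L (-5 > -6) — not an equilibrium.
(D, L): Player A prefers U (8 > -6); Player B prefers R (7 > 1) — not an equilibrium.
(D, R): Player A gets 6 ≥ 0 from U, and Player B gets 7 ≥ 1 from L — Nash equilibrium.

(U, L) and (D, R)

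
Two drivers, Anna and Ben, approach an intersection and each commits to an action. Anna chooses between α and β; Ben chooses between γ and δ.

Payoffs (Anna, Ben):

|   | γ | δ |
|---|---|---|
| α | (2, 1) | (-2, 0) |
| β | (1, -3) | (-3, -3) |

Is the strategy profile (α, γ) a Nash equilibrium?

Yes

At (α, γ), Anna earns 2; switching to β would give 1, so Anna has no profitable deviation.
Ben earns 1; switching to δ would give 0, so Ben has no profitable deviation.
Neither player can gain by a unilateral deviation, so this profile is a Nash equilibrium.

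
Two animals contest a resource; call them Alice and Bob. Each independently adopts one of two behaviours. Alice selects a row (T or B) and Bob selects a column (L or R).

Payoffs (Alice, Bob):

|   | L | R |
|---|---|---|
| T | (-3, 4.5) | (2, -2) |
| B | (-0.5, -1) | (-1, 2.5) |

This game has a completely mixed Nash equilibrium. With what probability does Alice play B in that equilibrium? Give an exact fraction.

13/20

Let x be the probability that Alice plays T. In a completely mixed equilibrium, Bob must be indifferent between L and R.
Bob's expected payoff from L is 4.5x − (1−x); from R it is −2x + 2.5(1−x).
Setting these equal: 5.5x − 1 = −4.5x + 2.5, so x = 7/20.
Therefore Alice plays B with probability 1 − 7/20 = 13/20.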